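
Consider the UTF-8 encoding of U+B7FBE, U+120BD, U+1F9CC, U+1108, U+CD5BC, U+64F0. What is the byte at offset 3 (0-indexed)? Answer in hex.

0xBE

U+B7FBE → 4-byte form F2 B7 BE BE at offsets 0–3.
Offset 3 falls in char 1's range; it's byte 4 of F2 B7 BE BE = 0xBE.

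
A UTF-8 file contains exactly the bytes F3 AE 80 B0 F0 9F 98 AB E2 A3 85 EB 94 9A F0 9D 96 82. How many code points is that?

Byte at offset 0: 0xF3 = 11110011 → 4-byte char (#1). Advance 4.
Byte at offset 4: 0xF0 = 11110000 → 4-byte char (#2). Advance 4.
Byte at offset 8: 0xE2 = 11100010 → 3-byte char (#3). Advance 3.
Byte at offset 11: 0xEB = 11101011 → 3-byte char (#4). Advance 3.
Byte at offset 14: 0xF0 = 11110000 → 4-byte char (#5). Advance 4.
Reached end at offset 18 after 5 code points.

5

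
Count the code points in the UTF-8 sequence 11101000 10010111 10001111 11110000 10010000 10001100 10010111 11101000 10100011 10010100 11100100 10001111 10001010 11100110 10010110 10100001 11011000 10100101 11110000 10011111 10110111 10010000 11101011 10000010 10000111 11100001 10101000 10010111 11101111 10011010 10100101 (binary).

Byte at offset 0: 0xE8 = 11101000 → 3-byte char (#1). Advance 3.
Byte at offset 3: 0xF0 = 11110000 → 4-byte char (#2). Advance 4.
Byte at offset 7: 0xE8 = 11101000 → 3-byte char (#3). Advance 3.
Byte at offset 10: 0xE4 = 11100100 → 3-byte char (#4). Advance 3.
Byte at offset 13: 0xE6 = 11100110 → 3-byte char (#5). Advance 3.
Byte at offset 16: 0xD8 = 11011000 → 2-byte char (#6). Advance 2.
Byte at offset 18: 0xF0 = 11110000 → 4-byte char (#7). Advance 4.
Byte at offset 22: 0xEB = 11101011 → 3-byte char (#8). Advance 3.
Byte at offset 25: 0xE1 = 11100001 → 3-byte char (#9). Advance 3.
Byte at offset 28: 0xEF = 11101111 → 3-byte char (#10). Advance 3.
Reached end at offset 31 after 10 code points.

10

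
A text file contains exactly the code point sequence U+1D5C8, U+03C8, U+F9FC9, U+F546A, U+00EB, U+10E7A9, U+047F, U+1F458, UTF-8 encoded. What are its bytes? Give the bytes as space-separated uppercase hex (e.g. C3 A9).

U+1D5C8: 4-byte form → F0 9D 97 88.
U+03C8: 2-byte form → CF 88.
U+F9FC9: 4-byte form → F3 B9 BF 89.
U+F546A: 4-byte form → F3 B5 91 AA.
U+00EB: 2-byte form → C3 AB.
U+10E7A9: 4-byte form → F4 8E 9E A9.
U+047F: 2-byte form → D1 BF.
U+1F458: 4-byte form → F0 9F 91 98.
Concatenated (26 bytes): F0 9D 97 88 CF 88 F3 B9 BF 89 F3 B5 91 AA C3 AB F4 8E 9E A9 D1 BF F0 9F 91 98.

F0 9D 97 88 CF 88 F3 B9 BF 89 F3 B5 91 AA C3 AB F4 8E 9E A9 D1 BF F0 9F 91 98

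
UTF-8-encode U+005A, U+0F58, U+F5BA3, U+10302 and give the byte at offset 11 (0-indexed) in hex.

U+005A → 1-byte form 5A at offsets 0–0.
U+0F58 → 3-byte form E0 BD 98 at offsets 1–3.
U+F5BA3 → 4-byte form F3 B5 AE A3 at offsets 4–7.
U+10302 → 4-byte form F0 90 8C 82 at offsets 8–11.
Offset 11 falls in char 4's range; it's byte 4 of F0 90 8C 82 = 0x82.

0x82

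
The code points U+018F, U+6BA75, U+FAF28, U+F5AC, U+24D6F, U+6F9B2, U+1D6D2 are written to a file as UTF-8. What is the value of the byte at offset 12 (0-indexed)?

U+018F → 2-byte form C6 8F at offsets 0–1.
U+6BA75 → 4-byte form F1 AB A9 B5 at offsets 2–5.
U+FAF28 → 4-byte form F3 BA BC A8 at offsets 6–9.
U+F5AC → 3-byte form EF 96 AC at offsets 10–12.
Offset 12 falls in char 4's range; it's byte 3 of EF 96 AC = 0xAC.

0xAC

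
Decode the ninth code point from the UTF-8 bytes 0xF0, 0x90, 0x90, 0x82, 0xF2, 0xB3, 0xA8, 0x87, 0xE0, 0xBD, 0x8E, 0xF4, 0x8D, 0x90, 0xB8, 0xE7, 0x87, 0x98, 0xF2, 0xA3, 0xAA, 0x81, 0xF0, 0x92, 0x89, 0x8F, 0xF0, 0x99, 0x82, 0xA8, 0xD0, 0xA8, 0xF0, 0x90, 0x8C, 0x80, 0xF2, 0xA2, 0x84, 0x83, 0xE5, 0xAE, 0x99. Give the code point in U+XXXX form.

Offset 0: leading byte 0xF0 = 11110000 → 4-byte char #1 = F0 90 90 82.
Offset 4: leading byte 0xF2 = 11110010 → 4-byte char #2 = F2 B3 A8 87.
Offset 8: leading byte 0xE0 = 11100000 → 3-byte char #3 = E0 BD 8E.
Offset 11: leading byte 0xF4 = 11110100 → 4-byte char #4 = F4 8D 90 B8.
Offset 15: leading byte 0xE7 = 11100111 → 3-byte char #5 = E7 87 98.
Offset 18: leading byte 0xF2 = 11110010 → 4-byte char #6 = F2 A3 AA 81.
Offset 22: leading byte 0xF0 = 11110000 → 4-byte char #7 = F0 92 89 8F.
Offset 26: leading byte 0xF0 = 11110000 → 4-byte char #8 = F0 99 82 A8.
Offset 30: leading byte 0xD0 = 11010000 → 2-byte char #9 = D0 A8.
Leading byte 0xD0 = 11010000 matches 110xxxxx → 2-byte sequence.
Byte 1: 0xD0 = 11010000, payload 10000 (5 bits).
Byte 2: 0xA8 = 10101000 (10xxxxxx ✓), payload 101000.
Concatenate: 10000101000 = 0x428 (11 bits → U+0428).

U+0428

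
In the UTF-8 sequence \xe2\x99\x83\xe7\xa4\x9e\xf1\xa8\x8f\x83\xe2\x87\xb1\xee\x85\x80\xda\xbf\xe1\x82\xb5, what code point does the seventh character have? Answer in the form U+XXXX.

Offset 0: leading byte 0xE2 = 11100010 → 3-byte char #1 = E2 99 83.
Offset 3: leading byte 0xE7 = 11100111 → 3-byte char #2 = E7 A4 9E.
Offset 6: leading byte 0xF1 = 11110001 → 4-byte char #3 = F1 A8 8F 83.
Offset 10: leading byte 0xE2 = 11100010 → 3-byte char #4 = E2 87 B1.
Offset 13: leading byte 0xEE = 11101110 → 3-byte char #5 = EE 85 80.
Offset 16: leading byte 0xDA = 11011010 → 2-byte char #6 = DA BF.
Offset 18: leading byte 0xE1 = 11100001 → 3-byte char #7 = E1 82 B5.
Leading byte 0xE1 = 11100001 matches 1110xxxx → 3-byte sequence.
Byte 1: 0xE1 = 11100001, payload 0001 (4 bits).
Byte 2: 0x82 = 10000010 (10xxxxxx ✓), payload 000010.
Byte 3: 0xB5 = 10110101 (10xxxxxx ✓), payload 110101.
Concatenate: 0001000010110101 = 0x10B5 (16 bits → U+10B5).

U+10B5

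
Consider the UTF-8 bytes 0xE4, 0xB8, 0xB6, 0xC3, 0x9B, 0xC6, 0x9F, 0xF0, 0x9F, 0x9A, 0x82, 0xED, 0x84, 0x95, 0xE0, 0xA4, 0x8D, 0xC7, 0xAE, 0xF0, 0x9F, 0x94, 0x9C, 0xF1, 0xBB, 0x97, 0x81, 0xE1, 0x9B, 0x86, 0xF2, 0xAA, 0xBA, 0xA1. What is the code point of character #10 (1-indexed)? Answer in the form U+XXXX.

Offset 0: leading byte 0xE4 = 11100100 → 3-byte char #1 = E4 B8 B6.
Offset 3: leading byte 0xC3 = 11000011 → 2-byte char #2 = C3 9B.
Offset 5: leading byte 0xC6 = 11000110 → 2-byte char #3 = C6 9F.
Offset 7: leading byte 0xF0 = 11110000 → 4-byte char #4 = F0 9F 9A 82.
Offset 11: leading byte 0xED = 11101101 → 3-byte char #5 = ED 84 95.
Offset 14: leading byte 0xE0 = 11100000 → 3-byte char #6 = E0 A4 8D.
Offset 17: leading byte 0xC7 = 11000111 → 2-byte char #7 = C7 AE.
Offset 19: leading byte 0xF0 = 11110000 → 4-byte char #8 = F0 9F 94 9C.
Offset 23: leading byte 0xF1 = 11110001 → 4-byte char #9 = F1 BB 97 81.
Offset 27: leading byte 0xE1 = 11100001 → 3-byte char #10 = E1 9B 86.
Leading byte 0xE1 = 11100001 matches 1110xxxx → 3-byte sequence.
Byte 1: 0xE1 = 11100001, payload 0001 (4 bits).
Byte 2: 0x9B = 10011011 (10xxxxxx ✓), payload 011011.
Byte 3: 0x86 = 10000110 (10xxxxxx ✓), payload 000110.
Concatenate: 0001011011000110 = 0x16C6 (16 bits → U+16C6).

U+16C6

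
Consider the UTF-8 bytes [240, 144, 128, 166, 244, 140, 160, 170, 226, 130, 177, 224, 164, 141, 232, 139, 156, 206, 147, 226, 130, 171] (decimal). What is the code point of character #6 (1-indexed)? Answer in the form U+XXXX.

Offset 0: leading byte 0xF0 = 11110000 → 4-byte char #1 = F0 90 80 A6.
Offset 4: leading byte 0xF4 = 11110100 → 4-byte char #2 = F4 8C A0 AA.
Offset 8: leading byte 0xE2 = 11100010 → 3-byte char #3 = E2 82 B1.
Offset 11: leading byte 0xE0 = 11100000 → 3-byte char #4 = E0 A4 8D.
Offset 14: leading byte 0xE8 = 11101000 → 3-byte char #5 = E8 8B 9C.
Offset 17: leading byte 0xCE = 11001110 → 2-byte char #6 = CE 93.
Leading byte 0xCE = 11001110 matches 110xxxxx → 2-byte sequence.
Byte 1: 0xCE = 11001110, payload 01110 (5 bits).
Byte 2: 0x93 = 10010011 (10xxxxxx ✓), payload 010011.
Concatenate: 01110010011 = 0x393 (11 bits → U+0393).

U+0393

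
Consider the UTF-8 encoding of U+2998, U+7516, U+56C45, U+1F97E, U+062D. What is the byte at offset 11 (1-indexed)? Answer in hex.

1-indexed offset 11 is 0-indexed offset 10.
U+2998 → 3-byte form E2 A6 98 at offsets 0–2.
U+7516 → 3-byte form E7 94 96 at offsets 3–5.
U+56C45 → 4-byte form F1 96 B1 85 at offsets 6–9.
U+1F97E → 4-byte form F0 9F A5 BE at offsets 10–13.
Offset 10 falls in char 4's range; it's byte 1 of F0 9F A5 BE = 0xF0.

0xF0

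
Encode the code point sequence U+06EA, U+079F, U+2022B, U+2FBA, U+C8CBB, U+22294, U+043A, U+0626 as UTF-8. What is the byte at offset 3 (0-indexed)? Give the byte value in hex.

U+06EA → 2-byte form DB AA at offsets 0–1.
U+079F → 2-byte form DE 9F at offsets 2–3.
Offset 3 falls in char 2's range; it's byte 2 of DE 9F = 0x9F.

0x9F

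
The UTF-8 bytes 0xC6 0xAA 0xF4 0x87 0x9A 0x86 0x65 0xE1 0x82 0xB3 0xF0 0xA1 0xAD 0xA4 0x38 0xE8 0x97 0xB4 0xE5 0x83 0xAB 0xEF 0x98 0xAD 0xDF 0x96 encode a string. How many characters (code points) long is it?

10

Byte at offset 0: 0xC6 = 11000110 → 2-byte char (#1). Advance 2.
Byte at offset 2: 0xF4 = 11110100 → 4-byte char (#2). Advance 4.
Byte at offset 6: 0x65 = 01100101 → 1-byte char (#3). Advance 1.
Byte at offset 7: 0xE1 = 11100001 → 3-byte char (#4). Advance 3.
Byte at offset 10: 0xF0 = 11110000 → 4-byte char (#5). Advance 4.
Byte at offset 14: 0x38 = 00111000 → 1-byte char (#6). Advance 1.
Byte at offset 15: 0xE8 = 11101000 → 3-byte char (#7). Advance 3.
Byte at offset 18: 0xE5 = 11100101 → 3-byte char (#8). Advance 3.
Byte at offset 21: 0xEF = 11101111 → 3-byte char (#9). Advance 3.
Byte at offset 24: 0xDF = 11011111 → 2-byte char (#10). Advance 2.
Reached end at offset 26 after 10 code points.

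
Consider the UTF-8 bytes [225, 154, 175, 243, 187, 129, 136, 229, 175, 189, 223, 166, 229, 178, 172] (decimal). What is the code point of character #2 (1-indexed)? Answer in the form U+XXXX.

Offset 0: leading byte 0xE1 = 11100001 → 3-byte char #1 = E1 9A AF.
Offset 3: leading byte 0xF3 = 11110011 → 4-byte char #2 = F3 BB 81 88.
Leading byte 0xF3 = 11110011 matches 11110xxx → 4-byte sequence.
Byte 1: 0xF3 = 11110011, payload 011 (3 bits).
Byte 2: 0xBB = 10111011 (10xxxxxx ✓), payload 111011.
Byte 3: 0x81 = 10000001 (10xxxxxx ✓), payload 000001.
Byte 4: 0x88 = 10001000 (10xxxxxx ✓), payload 001000.
Concatenate: 011111011000001001000 = 0xFB048 (21 bits → U+FB048).

U+FB048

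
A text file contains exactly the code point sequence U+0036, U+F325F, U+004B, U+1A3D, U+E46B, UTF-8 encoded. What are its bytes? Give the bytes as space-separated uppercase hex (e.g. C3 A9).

U+0036: 1-byte form → 36.
U+F325F: 4-byte form → F3 B3 89 9F.
U+004B: 1-byte form → 4B.
U+1A3D: 3-byte form → E1 A8 BD.
U+E46B: 3-byte form → EE 91 AB.
Concatenated (12 bytes): 36 F3 B3 89 9F 4B E1 A8 BD EE 91 AB.

36 F3 B3 89 9F 4B E1 A8 BD EE 91 AB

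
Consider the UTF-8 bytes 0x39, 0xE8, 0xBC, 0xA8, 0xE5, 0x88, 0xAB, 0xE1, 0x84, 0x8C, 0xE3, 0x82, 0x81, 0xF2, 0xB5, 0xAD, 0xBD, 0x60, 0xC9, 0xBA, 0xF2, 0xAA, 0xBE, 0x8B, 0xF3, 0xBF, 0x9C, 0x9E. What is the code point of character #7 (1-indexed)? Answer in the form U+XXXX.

U+0060

Offset 0: leading byte 0x39 = 00111001 → 1-byte char #1 = 39.
Offset 1: leading byte 0xE8 = 11101000 → 3-byte char #2 = E8 BC A8.
Offset 4: leading byte 0xE5 = 11100101 → 3-byte char #3 = E5 88 AB.
Offset 7: leading byte 0xE1 = 11100001 → 3-byte char #4 = E1 84 8C.
Offset 10: leading byte 0xE3 = 11100011 → 3-byte char #5 = E3 82 81.
Offset 13: leading byte 0xF2 = 11110010 → 4-byte char #6 = F2 B5 AD BD.
Offset 17: leading byte 0x60 = 01100000 → 1-byte char #7 = 60.
Leading byte 0x60 = 01100000 matches 0xxxxxxx → 1-byte sequence.
Byte 1: 0x60 = 01100000, payload 1100000 (7 bits).
Concatenate: 1100000 = 0x60 (7 bits → U+0060).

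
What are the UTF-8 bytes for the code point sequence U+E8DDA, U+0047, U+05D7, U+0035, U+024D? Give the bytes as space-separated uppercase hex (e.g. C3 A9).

U+E8DDA: 4-byte form → F3 A8 B7 9A.
U+0047: 1-byte form → 47.
U+05D7: 2-byte form → D7 97.
U+0035: 1-byte form → 35.
U+024D: 2-byte form → C9 8D.
Concatenated (10 bytes): F3 A8 B7 9A 47 D7 97 35 C9 8D.

F3 A8 B7 9A 47 D7 97 35 C9 8D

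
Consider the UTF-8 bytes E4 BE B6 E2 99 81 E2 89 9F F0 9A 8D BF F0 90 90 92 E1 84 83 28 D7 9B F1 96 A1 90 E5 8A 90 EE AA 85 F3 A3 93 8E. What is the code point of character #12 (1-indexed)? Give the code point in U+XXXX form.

Offset 0: leading byte 0xE4 = 11100100 → 3-byte char #1 = E4 BE B6.
Offset 3: leading byte 0xE2 = 11100010 → 3-byte char #2 = E2 99 81.
Offset 6: leading byte 0xE2 = 11100010 → 3-byte char #3 = E2 89 9F.
Offset 9: leading byte 0xF0 = 11110000 → 4-byte char #4 = F0 9A 8D BF.
Offset 13: leading byte 0xF0 = 11110000 → 4-byte char #5 = F0 90 90 92.
Offset 17: leading byte 0xE1 = 11100001 → 3-byte char #6 = E1 84 83.
Offset 20: leading byte 0x28 = 00101000 → 1-byte char #7 = 28.
Offset 21: leading byte 0xD7 = 11010111 → 2-byte char #8 = D7 9B.
Offset 23: leading byte 0xF1 = 11110001 → 4-byte char #9 = F1 96 A1 90.
Offset 27: leading byte 0xE5 = 11100101 → 3-byte char #10 = E5 8A 90.
Offset 30: leading byte 0xEE = 11101110 → 3-byte char #11 = EE AA 85.
Offset 33: leading byte 0xF3 = 11110011 → 4-byte char #12 = F3 A3 93 8E.
Leading byte 0xF3 = 11110011 matches 11110xxx → 4-byte sequence.
Byte 1: 0xF3 = 11110011, payload 011 (3 bits).
Byte 2: 0xA3 = 10100011 (10xxxxxx ✓), payload 100011.
Byte 3: 0x93 = 10010011 (10xxxxxx ✓), payload 010011.
Byte 4: 0x8E = 10001110 (10xxxxxx ✓), payload 001110.
Concatenate: 011100011010011001110 = 0xE34CE (21 bits → U+E34CE).

U+E34CE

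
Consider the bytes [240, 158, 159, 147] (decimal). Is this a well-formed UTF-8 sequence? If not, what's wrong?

Leading byte 0xF0 = 11110000 → 4-byte form.
Continuation bytes 0x9E=10011110, 0x9F=10011111, 0x93=10010011 all match 10xxxxxx.
Decoded value 0x1E7D3 is ≥ 0x10000 (shortest form) and not a surrogate.

valid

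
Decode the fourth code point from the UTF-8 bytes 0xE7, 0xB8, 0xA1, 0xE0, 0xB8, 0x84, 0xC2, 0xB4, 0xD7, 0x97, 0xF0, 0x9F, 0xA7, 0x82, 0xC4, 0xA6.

Offset 0: leading byte 0xE7 = 11100111 → 3-byte char #1 = E7 B8 A1.
Offset 3: leading byte 0xE0 = 11100000 → 3-byte char #2 = E0 B8 84.
Offset 6: leading byte 0xC2 = 11000010 → 2-byte char #3 = C2 B4.
Offset 8: leading byte 0xD7 = 11010111 → 2-byte char #4 = D7 97.
Leading byte 0xD7 = 11010111 matches 110xxxxx → 2-byte sequence.
Byte 1: 0xD7 = 11010111, payload 10111 (5 bits).
Byte 2: 0x97 = 10010111 (10xxxxxx ✓), payload 010111.
Concatenate: 10111010111 = 0x5D7 (11 bits → U+05D7).

U+05D7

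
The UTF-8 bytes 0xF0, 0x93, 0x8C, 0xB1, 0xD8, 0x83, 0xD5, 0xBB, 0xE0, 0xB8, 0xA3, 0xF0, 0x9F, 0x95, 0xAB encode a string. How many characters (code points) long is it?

5

Byte at offset 0: 0xF0 = 11110000 → 4-byte char (#1). Advance 4.
Byte at offset 4: 0xD8 = 11011000 → 2-byte char (#2). Advance 2.
Byte at offset 6: 0xD5 = 11010101 → 2-byte char (#3). Advance 2.
Byte at offset 8: 0xE0 = 11100000 → 3-byte char (#4). Advance 3.
Byte at offset 11: 0xF0 = 11110000 → 4-byte char (#5). Advance 4.
Reached end at offset 15 after 5 code points.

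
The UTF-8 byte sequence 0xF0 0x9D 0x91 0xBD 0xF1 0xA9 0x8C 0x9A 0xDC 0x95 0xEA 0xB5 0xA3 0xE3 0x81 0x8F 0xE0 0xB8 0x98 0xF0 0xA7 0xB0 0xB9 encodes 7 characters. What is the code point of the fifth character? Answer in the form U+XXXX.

U+304F

Offset 0: leading byte 0xF0 = 11110000 → 4-byte char #1 = F0 9D 91 BD.
Offset 4: leading byte 0xF1 = 11110001 → 4-byte char #2 = F1 A9 8C 9A.
Offset 8: leading byte 0xDC = 11011100 → 2-byte char #3 = DC 95.
Offset 10: leading byte 0xEA = 11101010 → 3-byte char #4 = EA B5 A3.
Offset 13: leading byte 0xE3 = 11100011 → 3-byte char #5 = E3 81 8F.
Leading byte 0xE3 = 11100011 matches 1110xxxx → 3-byte sequence.
Byte 1: 0xE3 = 11100011, payload 0011 (4 bits).
Byte 2: 0x81 = 10000001 (10xxxxxx ✓), payload 000001.
Byte 3: 0x8F = 10001111 (10xxxxxx ✓), payload 001111.
Concatenate: 0011000001001111 = 0x304F (16 bits → U+304F).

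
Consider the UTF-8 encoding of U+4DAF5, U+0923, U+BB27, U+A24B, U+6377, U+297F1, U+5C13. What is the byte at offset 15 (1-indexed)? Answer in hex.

0x8D

1-indexed offset 15 is 0-indexed offset 14.
U+4DAF5 → 4-byte form F1 8D AB B5 at offsets 0–3.
U+0923 → 3-byte form E0 A4 A3 at offsets 4–6.
U+BB27 → 3-byte form EB AC A7 at offsets 7–9.
U+A24B → 3-byte form EA 89 8B at offsets 10–12.
U+6377 → 3-byte form E6 8D B7 at offsets 13–15.
Offset 14 falls in char 5's range; it's byte 2 of E6 8D B7 = 0x8D.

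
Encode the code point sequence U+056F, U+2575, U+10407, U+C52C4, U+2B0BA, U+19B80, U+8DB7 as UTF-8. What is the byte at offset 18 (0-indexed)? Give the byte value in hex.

0x99

U+056F → 2-byte form D5 AF at offsets 0–1.
U+2575 → 3-byte form E2 95 B5 at offsets 2–4.
U+10407 → 4-byte form F0 90 90 87 at offsets 5–8.
U+C52C4 → 4-byte form F3 85 8B 84 at offsets 9–12.
U+2B0BA → 4-byte form F0 AB 82 BA at offsets 13–16.
U+19B80 → 4-byte form F0 99 AE 80 at offsets 17–20.
Offset 18 falls in char 6's range; it's byte 2 of F0 99 AE 80 = 0x99.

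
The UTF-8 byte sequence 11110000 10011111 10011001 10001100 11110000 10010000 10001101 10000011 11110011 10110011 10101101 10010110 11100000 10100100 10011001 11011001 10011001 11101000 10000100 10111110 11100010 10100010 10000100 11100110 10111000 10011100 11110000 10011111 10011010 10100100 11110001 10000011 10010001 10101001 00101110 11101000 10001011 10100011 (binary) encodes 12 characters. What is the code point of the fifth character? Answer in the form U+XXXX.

U+0659

Offset 0: leading byte 0xF0 = 11110000 → 4-byte char #1 = F0 9F 99 8C.
Offset 4: leading byte 0xF0 = 11110000 → 4-byte char #2 = F0 90 8D 83.
Offset 8: leading byte 0xF3 = 11110011 → 4-byte char #3 = F3 B3 AD 96.
Offset 12: leading byte 0xE0 = 11100000 → 3-byte char #4 = E0 A4 99.
Offset 15: leading byte 0xD9 = 11011001 → 2-byte char #5 = D9 99.
Leading byte 0xD9 = 11011001 matches 110xxxxx → 2-byte sequence.
Byte 1: 0xD9 = 11011001, payload 11001 (5 bits).
Byte 2: 0x99 = 10011001 (10xxxxxx ✓), payload 011001.
Concatenate: 11001011001 = 0x659 (11 bits → U+0659).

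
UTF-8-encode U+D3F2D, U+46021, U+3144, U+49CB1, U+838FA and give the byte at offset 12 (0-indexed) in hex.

0x89

U+D3F2D → 4-byte form F3 93 BC AD at offsets 0–3.
U+46021 → 4-byte form F1 86 80 A1 at offsets 4–7.
U+3144 → 3-byte form E3 85 84 at offsets 8–10.
U+49CB1 → 4-byte form F1 89 B2 B1 at offsets 11–14.
Offset 12 falls in char 4's range; it's byte 2 of F1 89 B2 B1 = 0x89.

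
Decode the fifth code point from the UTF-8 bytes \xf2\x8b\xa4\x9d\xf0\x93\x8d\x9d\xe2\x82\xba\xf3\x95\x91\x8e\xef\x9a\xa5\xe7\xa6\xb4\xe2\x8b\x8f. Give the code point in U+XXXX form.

U+F6A5

Offset 0: leading byte 0xF2 = 11110010 → 4-byte char #1 = F2 8B A4 9D.
Offset 4: leading byte 0xF0 = 11110000 → 4-byte char #2 = F0 93 8D 9D.
Offset 8: leading byte 0xE2 = 11100010 → 3-byte char #3 = E2 82 BA.
Offset 11: leading byte 0xF3 = 11110011 → 4-byte char #4 = F3 95 91 8E.
Offset 15: leading byte 0xEF = 11101111 → 3-byte char #5 = EF 9A A5.
Leading byte 0xEF = 11101111 matches 1110xxxx → 3-byte sequence.
Byte 1: 0xEF = 11101111, payload 1111 (4 bits).
Byte 2: 0x9A = 10011010 (10xxxxxx ✓), payload 011010.
Byte 3: 0xA5 = 10100101 (10xxxxxx ✓), payload 100101.
Concatenate: 1111011010100101 = 0xF6A5 (16 bits → U+F6A5).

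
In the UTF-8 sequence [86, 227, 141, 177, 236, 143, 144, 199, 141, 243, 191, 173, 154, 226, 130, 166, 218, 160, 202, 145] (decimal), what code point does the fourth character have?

U+01CD

Offset 0: leading byte 0x56 = 01010110 → 1-byte char #1 = 56.
Offset 1: leading byte 0xE3 = 11100011 → 3-byte char #2 = E3 8D B1.
Offset 4: leading byte 0xEC = 11101100 → 3-byte char #3 = EC 8F 90.
Offset 7: leading byte 0xC7 = 11000111 → 2-byte char #4 = C7 8D.
Leading byte 0xC7 = 11000111 matches 110xxxxx → 2-byte sequence.
Byte 1: 0xC7 = 11000111, payload 00111 (5 bits).
Byte 2: 0x8D = 10001101 (10xxxxxx ✓), payload 001101.
Concatenate: 00111001101 = 0x1CD (11 bits → U+01CD).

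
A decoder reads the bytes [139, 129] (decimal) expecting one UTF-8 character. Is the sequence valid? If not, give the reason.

invalid (continuation byte with no leading byte)

Byte 0x8B = 10001011 has the form 10xxxxxx — a continuation byte — but there is no preceding leading byte.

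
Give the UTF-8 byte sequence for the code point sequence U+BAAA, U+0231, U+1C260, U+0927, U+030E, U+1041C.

EB AA AA C8 B1 F0 9C 89 A0 E0 A4 A7 CC 8E F0 90 90 9C

U+BAAA: 3-byte form → EB AA AA.
U+0231: 2-byte form → C8 B1.
U+1C260: 4-byte form → F0 9C 89 A0.
U+0927: 3-byte form → E0 A4 A7.
U+030E: 2-byte form → CC 8E.
U+1041C: 4-byte form → F0 90 90 9C.
Concatenated (18 bytes): EB AA AA C8 B1 F0 9C 89 A0 E0 A4 A7 CC 8E F0 90 90 9C.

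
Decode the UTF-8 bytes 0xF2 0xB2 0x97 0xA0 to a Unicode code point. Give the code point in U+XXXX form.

Leading byte 0xF2 = 11110010 matches 11110xxx → 4-byte sequence.
Byte 1: 0xF2 = 11110010, payload 010 (3 bits).
Byte 2: 0xB2 = 10110010 (10xxxxxx ✓), payload 110010.
Byte 3: 0x97 = 10010111 (10xxxxxx ✓), payload 010111.
Byte 4: 0xA0 = 10100000 (10xxxxxx ✓), payload 100000.
Concatenate: 010110010010111100000 = 0xB25E0 (21 bits → U+B25E0).

U+B25E0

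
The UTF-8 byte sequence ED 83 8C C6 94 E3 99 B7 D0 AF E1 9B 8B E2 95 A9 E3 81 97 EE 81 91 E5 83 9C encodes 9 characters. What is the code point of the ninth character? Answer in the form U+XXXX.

U+50DC

Offset 0: leading byte 0xED = 11101101 → 3-byte char #1 = ED 83 8C.
Offset 3: leading byte 0xC6 = 11000110 → 2-byte char #2 = C6 94.
Offset 5: leading byte 0xE3 = 11100011 → 3-byte char #3 = E3 99 B7.
Offset 8: leading byte 0xD0 = 11010000 → 2-byte char #4 = D0 AF.
Offset 10: leading byte 0xE1 = 11100001 → 3-byte char #5 = E1 9B 8B.
Offset 13: leading byte 0xE2 = 11100010 → 3-byte char #6 = E2 95 A9.
Offset 16: leading byte 0xE3 = 11100011 → 3-byte char #7 = E3 81 97.
Offset 19: leading byte 0xEE = 11101110 → 3-byte char #8 = EE 81 91.
Offset 22: leading byte 0xE5 = 11100101 → 3-byte char #9 = E5 83 9C.
Leading byte 0xE5 = 11100101 matches 1110xxxx → 3-byte sequence.
Byte 1: 0xE5 = 11100101, payload 0101 (4 bits).
Byte 2: 0x83 = 10000011 (10xxxxxx ✓), payload 000011.
Byte 3: 0x9C = 10011100 (10xxxxxx ✓), payload 011100.
Concatenate: 0101000011011100 = 0x50DC (16 bits → U+50DC).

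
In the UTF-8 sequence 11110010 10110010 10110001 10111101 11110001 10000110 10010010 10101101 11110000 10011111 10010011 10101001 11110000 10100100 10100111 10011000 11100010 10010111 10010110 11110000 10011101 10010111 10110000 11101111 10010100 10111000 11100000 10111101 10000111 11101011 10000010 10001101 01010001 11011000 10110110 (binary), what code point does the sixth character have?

Offset 0: leading byte 0xF2 = 11110010 → 4-byte char #1 = F2 B2 B1 BD.
Offset 4: leading byte 0xF1 = 11110001 → 4-byte char #2 = F1 86 92 AD.
Offset 8: leading byte 0xF0 = 11110000 → 4-byte char #3 = F0 9F 93 A9.
Offset 12: leading byte 0xF0 = 11110000 → 4-byte char #4 = F0 A4 A7 98.
Offset 16: leading byte 0xE2 = 11100010 → 3-byte char #5 = E2 97 96.
Offset 19: leading byte 0xF0 = 11110000 → 4-byte char #6 = F0 9D 97 B0.
Leading byte 0xF0 = 11110000 matches 11110xxx → 4-byte sequence.
Byte 1: 0xF0 = 11110000, payload 000 (3 bits).
Byte 2: 0x9D = 10011101 (10xxxxxx ✓), payload 011101.
Byte 3: 0x97 = 10010111 (10xxxxxx ✓), payload 010111.
Byte 4: 0xB0 = 10110000 (10xxxxxx ✓), payload 110000.
Concatenate: 000011101010111110000 = 0x1D5F0 (21 bits → U+1D5F0).

U+1D5F0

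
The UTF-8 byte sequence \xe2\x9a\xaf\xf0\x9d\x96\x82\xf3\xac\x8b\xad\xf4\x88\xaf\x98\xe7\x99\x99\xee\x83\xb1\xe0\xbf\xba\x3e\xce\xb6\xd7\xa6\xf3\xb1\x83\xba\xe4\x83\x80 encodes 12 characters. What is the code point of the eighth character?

U+003E

Offset 0: leading byte 0xE2 = 11100010 → 3-byte char #1 = E2 9A AF.
Offset 3: leading byte 0xF0 = 11110000 → 4-byte char #2 = F0 9D 96 82.
Offset 7: leading byte 0xF3 = 11110011 → 4-byte char #3 = F3 AC 8B AD.
Offset 11: leading byte 0xF4 = 11110100 → 4-byte char #4 = F4 88 AF 98.
Offset 15: leading byte 0xE7 = 11100111 → 3-byte char #5 = E7 99 99.
Offset 18: leading byte 0xEE = 11101110 → 3-byte char #6 = EE 83 B1.
Offset 21: leading byte 0xE0 = 11100000 → 3-byte char #7 = E0 BF BA.
Offset 24: leading byte 0x3E = 00111110 → 1-byte char #8 = 3E.
Leading byte 0x3E = 00111110 matches 0xxxxxxx → 1-byte sequence.
Byte 1: 0x3E = 00111110, payload 0111110 (7 bits).
Concatenate: 0111110 = 0x3E (7 bits → U+003E).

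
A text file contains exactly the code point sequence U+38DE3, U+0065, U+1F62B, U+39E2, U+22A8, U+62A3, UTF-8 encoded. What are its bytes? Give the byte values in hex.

U+38DE3: 4-byte form → F0 B8 B7 A3.
U+0065: 1-byte form → 65.
U+1F62B: 4-byte form → F0 9F 98 AB.
U+39E2: 3-byte form → E3 A7 A2.
U+22A8: 3-byte form → E2 8A A8.
U+62A3: 3-byte form → E6 8A A3.
Concatenated (18 bytes): F0 B8 B7 A3 65 F0 9F 98 AB E3 A7 A2 E2 8A A8 E6 8A A3.

F0 B8 B7 A3 65 F0 9F 98 AB E3 A7 A2 E2 8A A8 E6 8A A3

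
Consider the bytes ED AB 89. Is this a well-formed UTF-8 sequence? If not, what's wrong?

invalid (encodes a surrogate (U+D800–U+DFFF))

Structurally a 3-byte sequence; payload = 0xDAC9.
But 0xDAC9 is in U+D800–U+DFFF, the surrogate range. Surrogates are not Unicode scalar values and are forbidden in UTF-8.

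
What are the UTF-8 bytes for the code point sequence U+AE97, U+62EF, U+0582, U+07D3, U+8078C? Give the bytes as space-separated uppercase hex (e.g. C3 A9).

EA BA 97 E6 8B AF D6 82 DF 93 F2 80 9E 8C

U+AE97: 3-byte form → EA BA 97.
U+62EF: 3-byte form → E6 8B AF.
U+0582: 2-byte form → D6 82.
U+07D3: 2-byte form → DF 93.
U+8078C: 4-byte form → F2 80 9E 8C.
Concatenated (14 bytes): EA BA 97 E6 8B AF D6 82 DF 93 F2 80 9E 8C.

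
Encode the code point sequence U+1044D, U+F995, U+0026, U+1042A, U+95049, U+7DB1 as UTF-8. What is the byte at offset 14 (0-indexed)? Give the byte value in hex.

0x81

U+1044D → 4-byte form F0 90 91 8D at offsets 0–3.
U+F995 → 3-byte form EF A6 95 at offsets 4–6.
U+0026 → 1-byte form 26 at offsets 7–7.
U+1042A → 4-byte form F0 90 90 AA at offsets 8–11.
U+95049 → 4-byte form F2 95 81 89 at offsets 12–15.
Offset 14 falls in char 5's range; it's byte 3 of F2 95 81 89 = 0x81.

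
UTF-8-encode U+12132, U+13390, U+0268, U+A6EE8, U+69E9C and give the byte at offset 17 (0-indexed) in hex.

U+12132 → 4-byte form F0 92 84 B2 at offsets 0–3.
U+13390 → 4-byte form F0 93 8E 90 at offsets 4–7.
U+0268 → 2-byte form C9 A8 at offsets 8–9.
U+A6EE8 → 4-byte form F2 A6 BB A8 at offsets 10–13.
U+69E9C → 4-byte form F1 A9 BA 9C at offsets 14–17.
Offset 17 falls in char 5's range; it's byte 4 of F1 A9 BA 9C = 0x9C.

0x9C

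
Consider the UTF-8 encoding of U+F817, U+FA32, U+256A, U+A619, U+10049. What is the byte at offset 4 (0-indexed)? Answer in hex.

0xA8

U+F817 → 3-byte form EF A0 97 at offsets 0–2.
U+FA32 → 3-byte form EF A8 B2 at offsets 3–5.
Offset 4 falls in char 2's range; it's byte 2 of EF A8 B2 = 0xA8.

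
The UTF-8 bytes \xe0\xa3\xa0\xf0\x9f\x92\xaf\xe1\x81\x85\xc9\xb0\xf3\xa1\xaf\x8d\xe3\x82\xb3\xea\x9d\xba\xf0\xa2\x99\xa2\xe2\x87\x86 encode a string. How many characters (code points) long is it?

9

Byte at offset 0: 0xE0 = 11100000 → 3-byte char (#1). Advance 3.
Byte at offset 3: 0xF0 = 11110000 → 4-byte char (#2). Advance 4.
Byte at offset 7: 0xE1 = 11100001 → 3-byte char (#3). Advance 3.
Byte at offset 10: 0xC9 = 11001001 → 2-byte char (#4). Advance 2.
Byte at offset 12: 0xF3 = 11110011 → 4-byte char (#5). Advance 4.
Byte at offset 16: 0xE3 = 11100011 → 3-byte char (#6). Advance 3.
Byte at offset 19: 0xEA = 11101010 → 3-byte char (#7). Advance 3.
Byte at offset 22: 0xF0 = 11110000 → 4-byte char (#8). Advance 4.
Byte at offset 26: 0xE2 = 11100010 → 3-byte char (#9). Advance 3.
Reached end at offset 29 after 9 code points.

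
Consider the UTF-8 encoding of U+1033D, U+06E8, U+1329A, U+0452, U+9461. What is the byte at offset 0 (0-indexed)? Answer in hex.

0xF0

U+1033D → 4-byte form F0 90 8C BD at offsets 0–3.
Offset 0 falls in char 1's range; it's byte 1 of F0 90 8C BD = 0xF0.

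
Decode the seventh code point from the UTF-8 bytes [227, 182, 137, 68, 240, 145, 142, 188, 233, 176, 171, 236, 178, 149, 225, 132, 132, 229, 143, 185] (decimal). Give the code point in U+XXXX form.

U+53F9

Offset 0: leading byte 0xE3 = 11100011 → 3-byte char #1 = E3 B6 89.
Offset 3: leading byte 0x44 = 01000100 → 1-byte char #2 = 44.
Offset 4: leading byte 0xF0 = 11110000 → 4-byte char #3 = F0 91 8E BC.
Offset 8: leading byte 0xE9 = 11101001 → 3-byte char #4 = E9 B0 AB.
Offset 11: leading byte 0xEC = 11101100 → 3-byte char #5 = EC B2 95.
Offset 14: leading byte 0xE1 = 11100001 → 3-byte char #6 = E1 84 84.
Offset 17: leading byte 0xE5 = 11100101 → 3-byte char #7 = E5 8F B9.
Leading byte 0xE5 = 11100101 matches 1110xxxx → 3-byte sequence.
Byte 1: 0xE5 = 11100101, payload 0101 (4 bits).
Byte 2: 0x8F = 10001111 (10xxxxxx ✓), payload 001111.
Byte 3: 0xB9 = 10111001 (10xxxxxx ✓), payload 111001.
Concatenate: 0101001111111001 = 0x53F9 (16 bits → U+53F9).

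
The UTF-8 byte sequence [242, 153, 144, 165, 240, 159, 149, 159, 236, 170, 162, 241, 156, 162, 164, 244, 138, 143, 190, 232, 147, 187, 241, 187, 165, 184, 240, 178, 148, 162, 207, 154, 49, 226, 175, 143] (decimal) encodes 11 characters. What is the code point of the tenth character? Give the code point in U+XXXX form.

U+0031

Offset 0: leading byte 0xF2 = 11110010 → 4-byte char #1 = F2 99 90 A5.
Offset 4: leading byte 0xF0 = 11110000 → 4-byte char #2 = F0 9F 95 9F.
Offset 8: leading byte 0xEC = 11101100 → 3-byte char #3 = EC AA A2.
Offset 11: leading byte 0xF1 = 11110001 → 4-byte char #4 = F1 9C A2 A4.
Offset 15: leading byte 0xF4 = 11110100 → 4-byte char #5 = F4 8A 8F BE.
Offset 19: leading byte 0xE8 = 11101000 → 3-byte char #6 = E8 93 BB.
Offset 22: leading byte 0xF1 = 11110001 → 4-byte char #7 = F1 BB A5 B8.
Offset 26: leading byte 0xF0 = 11110000 → 4-byte char #8 = F0 B2 94 A2.
Offset 30: leading byte 0xCF = 11001111 → 2-byte char #9 = CF 9A.
Offset 32: leading byte 0x31 = 00110001 → 1-byte char #10 = 31.
Leading byte 0x31 = 00110001 matches 0xxxxxxx → 1-byte sequence.
Byte 1: 0x31 = 00110001, payload 0110001 (7 bits).
Concatenate: 0110001 = 0x31 (7 bits → U+0031).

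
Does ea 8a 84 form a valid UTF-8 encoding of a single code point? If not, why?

valid

Leading byte 0xEA = 11101010 → 3-byte form.
Continuation bytes 0x8A=10001010, 0x84=10000100 all match 10xxxxxx.
Decoded value 0xA284 is ≥ 0x800 (shortest form) and not a surrogate.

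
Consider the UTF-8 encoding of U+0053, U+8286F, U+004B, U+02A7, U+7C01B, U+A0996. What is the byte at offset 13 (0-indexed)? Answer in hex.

U+0053 → 1-byte form 53 at offsets 0–0.
U+8286F → 4-byte form F2 82 A1 AF at offsets 1–4.
U+004B → 1-byte form 4B at offsets 5–5.
U+02A7 → 2-byte form CA A7 at offsets 6–7.
U+7C01B → 4-byte form F1 BC 80 9B at offsets 8–11.
U+A0996 → 4-byte form F2 A0 A6 96 at offsets 12–15.
Offset 13 falls in char 6's range; it's byte 2 of F2 A0 A6 96 = 0xA0.

0xA0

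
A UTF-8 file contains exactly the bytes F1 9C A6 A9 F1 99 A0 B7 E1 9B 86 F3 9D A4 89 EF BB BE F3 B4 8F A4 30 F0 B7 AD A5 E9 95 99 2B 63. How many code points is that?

11

Byte at offset 0: 0xF1 = 11110001 → 4-byte char (#1). Advance 4.
Byte at offset 4: 0xF1 = 11110001 → 4-byte char (#2). Advance 4.
Byte at offset 8: 0xE1 = 11100001 → 3-byte char (#3). Advance 3.
Byte at offset 11: 0xF3 = 11110011 → 4-byte char (#4). Advance 4.
Byte at offset 15: 0xEF = 11101111 → 3-byte char (#5). Advance 3.
Byte at offset 18: 0xF3 = 11110011 → 4-byte char (#6). Advance 4.
Byte at offset 22: 0x30 = 00110000 → 1-byte char (#7). Advance 1.
Byte at offset 23: 0xF0 = 11110000 → 4-byte char (#8). Advance 4.
Byte at offset 27: 0xE9 = 11101001 → 3-byte char (#9). Advance 3.
Byte at offset 30: 0x2B = 00101011 → 1-byte char (#10). Advance 1.
Byte at offset 31: 0x63 = 01100011 → 1-byte char (#11). Advance 1.
Reached end at offset 32 after 11 code points.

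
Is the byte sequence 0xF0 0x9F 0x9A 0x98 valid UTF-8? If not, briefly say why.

valid

Leading byte 0xF0 = 11110000 → 4-byte form.
Continuation bytes 0x9F=10011111, 0x9A=10011010, 0x98=10011000 all match 10xxxxxx.
Decoded value 0x1F698 is ≥ 0x10000 (shortest form) and not a surrogate.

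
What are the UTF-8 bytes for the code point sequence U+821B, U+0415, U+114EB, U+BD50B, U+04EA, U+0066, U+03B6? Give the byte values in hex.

U+821B: 3-byte form → E8 88 9B.
U+0415: 2-byte form → D0 95.
U+114EB: 4-byte form → F0 91 93 AB.
U+BD50B: 4-byte form → F2 BD 94 8B.
U+04EA: 2-byte form → D3 AA.
U+0066: 1-byte form → 66.
U+03B6: 2-byte form → CE B6.
Concatenated (18 bytes): E8 88 9B D0 95 F0 91 93 AB F2 BD 94 8B D3 AA 66 CE B6.

E8 88 9B D0 95 F0 91 93 AB F2 BD 94 8B D3 AA 66 CE B6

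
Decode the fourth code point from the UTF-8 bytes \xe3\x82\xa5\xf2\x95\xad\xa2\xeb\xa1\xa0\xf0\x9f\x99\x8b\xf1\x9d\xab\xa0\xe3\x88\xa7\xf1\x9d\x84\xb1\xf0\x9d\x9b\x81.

Offset 0: leading byte 0xE3 = 11100011 → 3-byte char #1 = E3 82 A5.
Offset 3: leading byte 0xF2 = 11110010 → 4-byte char #2 = F2 95 AD A2.
Offset 7: leading byte 0xEB = 11101011 → 3-byte char #3 = EB A1 A0.
Offset 10: leading byte 0xF0 = 11110000 → 4-byte char #4 = F0 9F 99 8B.
Leading byte 0xF0 = 11110000 matches 11110xxx → 4-byte sequence.
Byte 1: 0xF0 = 11110000, payload 000 (3 bits).
Byte 2: 0x9F = 10011111 (10xxxxxx ✓), payload 011111.
Byte 3: 0x99 = 10011001 (10xxxxxx ✓), payload 011001.
Byte 4: 0x8B = 10001011 (10xxxxxx ✓), payload 001011.
Concatenate: 000011111011001001011 = 0x1F64B (21 bits → U+1F64B).

U+1F64B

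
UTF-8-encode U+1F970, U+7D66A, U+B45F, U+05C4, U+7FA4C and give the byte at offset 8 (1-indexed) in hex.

1-indexed offset 8 is 0-indexed offset 7.
U+1F970 → 4-byte form F0 9F A5 B0 at offsets 0–3.
U+7D66A → 4-byte form F1 BD 99 AA at offsets 4–7.
Offset 7 falls in char 2's range; it's byte 4 of F1 BD 99 AA = 0xAA.

0xAA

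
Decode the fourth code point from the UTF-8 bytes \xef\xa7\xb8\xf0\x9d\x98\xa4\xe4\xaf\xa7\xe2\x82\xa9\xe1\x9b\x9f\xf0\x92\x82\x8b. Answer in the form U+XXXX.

Offset 0: leading byte 0xEF = 11101111 → 3-byte char #1 = EF A7 B8.
Offset 3: leading byte 0xF0 = 11110000 → 4-byte char #2 = F0 9D 98 A4.
Offset 7: leading byte 0xE4 = 11100100 → 3-byte char #3 = E4 AF A7.
Offset 10: leading byte 0xE2 = 11100010 → 3-byte char #4 = E2 82 A9.
Leading byte 0xE2 = 11100010 matches 1110xxxx → 3-byte sequence.
Byte 1: 0xE2 = 11100010, payload 0010 (4 bits).
Byte 2: 0x82 = 10000010 (10xxxxxx ✓), payload 000010.
Byte 3: 0xA9 = 10101001 (10xxxxxx ✓), payload 101001.
Concatenate: 0010000010101001 = 0x20A9 (16 bits → U+20A9).

U+20A9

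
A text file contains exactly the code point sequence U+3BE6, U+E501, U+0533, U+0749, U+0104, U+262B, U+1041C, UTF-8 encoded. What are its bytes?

E3 AF A6 EE 94 81 D4 B3 DD 89 C4 84 E2 98 AB F0 90 90 9C

U+3BE6: 3-byte form → E3 AF A6.
U+E501: 3-byte form → EE 94 81.
U+0533: 2-byte form → D4 B3.
U+0749: 2-byte form → DD 89.
U+0104: 2-byte form → C4 84.
U+262B: 3-byte form → E2 98 AB.
U+1041C: 4-byte form → F0 90 90 9C.
Concatenated (19 bytes): E3 AF A6 EE 94 81 D4 B3 DD 89 C4 84 E2 98 AB F0 90 90 9C.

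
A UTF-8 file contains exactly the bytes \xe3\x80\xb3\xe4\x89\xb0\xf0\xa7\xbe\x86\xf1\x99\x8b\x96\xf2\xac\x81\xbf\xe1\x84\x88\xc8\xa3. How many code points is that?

Byte at offset 0: 0xE3 = 11100011 → 3-byte char (#1). Advance 3.
Byte at offset 3: 0xE4 = 11100100 → 3-byte char (#2). Advance 3.
Byte at offset 6: 0xF0 = 11110000 → 4-byte char (#3). Advance 4.
Byte at offset 10: 0xF1 = 11110001 → 4-byte char (#4). Advance 4.
Byte at offset 14: 0xF2 = 11110010 → 4-byte char (#5). Advance 4.
Byte at offset 18: 0xE1 = 11100001 → 3-byte char (#6). Advance 3.
Byte at offset 21: 0xC8 = 11001000 → 2-byte char (#7). Advance 2.
Reached end at offset 23 after 7 code points.

7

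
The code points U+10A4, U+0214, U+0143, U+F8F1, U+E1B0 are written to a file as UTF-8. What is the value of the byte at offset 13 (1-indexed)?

0xB0

1-indexed offset 13 is 0-indexed offset 12.
U+10A4 → 3-byte form E1 82 A4 at offsets 0–2.
U+0214 → 2-byte form C8 94 at offsets 3–4.
U+0143 → 2-byte form C5 83 at offsets 5–6.
U+F8F1 → 3-byte form EF A3 B1 at offsets 7–9.
U+E1B0 → 3-byte form EE 86 B0 at offsets 10–12.
Offset 12 falls in char 5's range; it's byte 3 of EE 86 B0 = 0xB0.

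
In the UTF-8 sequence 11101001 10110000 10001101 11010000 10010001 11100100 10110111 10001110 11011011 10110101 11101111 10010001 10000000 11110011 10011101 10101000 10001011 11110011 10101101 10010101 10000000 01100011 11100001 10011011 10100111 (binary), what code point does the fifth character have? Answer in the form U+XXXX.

U+F440

Offset 0: leading byte 0xE9 = 11101001 → 3-byte char #1 = E9 B0 8D.
Offset 3: leading byte 0xD0 = 11010000 → 2-byte char #2 = D0 91.
Offset 5: leading byte 0xE4 = 11100100 → 3-byte char #3 = E4 B7 8E.
Offset 8: leading byte 0xDB = 11011011 → 2-byte char #4 = DB B5.
Offset 10: leading byte 0xEF = 11101111 → 3-byte char #5 = EF 91 80.
Leading byte 0xEF = 11101111 matches 1110xxxx → 3-byte sequence.
Byte 1: 0xEF = 11101111, payload 1111 (4 bits).
Byte 2: 0x91 = 10010001 (10xxxxxx ✓), payload 010001.
Byte 3: 0x80 = 10000000 (10xxxxxx ✓), payload 000000.
Concatenate: 1111010001000000 = 0xF440 (16 bits → U+F440).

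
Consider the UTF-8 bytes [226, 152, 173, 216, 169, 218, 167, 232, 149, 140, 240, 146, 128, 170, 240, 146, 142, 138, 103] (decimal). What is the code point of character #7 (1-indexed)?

U+0067

Offset 0: leading byte 0xE2 = 11100010 → 3-byte char #1 = E2 98 AD.
Offset 3: leading byte 0xD8 = 11011000 → 2-byte char #2 = D8 A9.
Offset 5: leading byte 0xDA = 11011010 → 2-byte char #3 = DA A7.
Offset 7: leading byte 0xE8 = 11101000 → 3-byte char #4 = E8 95 8C.
Offset 10: leading byte 0xF0 = 11110000 → 4-byte char #5 = F0 92 80 AA.
Offset 14: leading byte 0xF0 = 11110000 → 4-byte char #6 = F0 92 8E 8A.
Offset 18: leading byte 0x67 = 01100111 → 1-byte char #7 = 67.
Leading byte 0x67 = 01100111 matches 0xxxxxxx → 1-byte sequence.
Byte 1: 0x67 = 01100111, payload 1100111 (7 bits).
Concatenate: 1100111 = 0x67 (7 bits → U+0067).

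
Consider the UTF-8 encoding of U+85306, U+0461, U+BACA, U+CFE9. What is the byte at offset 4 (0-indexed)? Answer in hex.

0xD1

U+85306 → 4-byte form F2 85 8C 86 at offsets 0–3.
U+0461 → 2-byte form D1 A1 at offsets 4–5.
Offset 4 falls in char 2's range; it's byte 1 of D1 A1 = 0xD1.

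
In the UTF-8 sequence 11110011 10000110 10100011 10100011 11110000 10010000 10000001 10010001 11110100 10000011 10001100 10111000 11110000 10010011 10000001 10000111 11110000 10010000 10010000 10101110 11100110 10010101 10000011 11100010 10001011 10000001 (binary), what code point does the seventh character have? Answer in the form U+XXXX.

U+22C1

Offset 0: leading byte 0xF3 = 11110011 → 4-byte char #1 = F3 86 A3 A3.
Offset 4: leading byte 0xF0 = 11110000 → 4-byte char #2 = F0 90 81 91.
Offset 8: leading byte 0xF4 = 11110100 → 4-byte char #3 = F4 83 8C B8.
Offset 12: leading byte 0xF0 = 11110000 → 4-byte char #4 = F0 93 81 87.
Offset 16: leading byte 0xF0 = 11110000 → 4-byte char #5 = F0 90 90 AE.
Offset 20: leading byte 0xE6 = 11100110 → 3-byte char #6 = E6 95 83.
Offset 23: leading byte 0xE2 = 11100010 → 3-byte char #7 = E2 8B 81.
Leading byte 0xE2 = 11100010 matches 1110xxxx → 3-byte sequence.
Byte 1: 0xE2 = 11100010, payload 0010 (4 bits).
Byte 2: 0x8B = 10001011 (10xxxxxx ✓), payload 001011.
Byte 3: 0x81 = 10000001 (10xxxxxx ✓), payload 000001.
Concatenate: 0010001011000001 = 0x22C1 (16 bits → U+22C1).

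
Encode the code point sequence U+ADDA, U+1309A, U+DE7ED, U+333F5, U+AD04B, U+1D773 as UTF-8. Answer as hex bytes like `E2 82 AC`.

EA B7 9A F0 93 82 9A F3 9E 9F AD F0 B3 8F B5 F2 AD 81 8B F0 9D 9D B3

U+ADDA: 3-byte form → EA B7 9A.
U+1309A: 4-byte form → F0 93 82 9A.
U+DE7ED: 4-byte form → F3 9E 9F AD.
U+333F5: 4-byte form → F0 B3 8F B5.
U+AD04B: 4-byte form → F2 AD 81 8B.
U+1D773: 4-byte form → F0 9D 9D B3.
Concatenated (23 bytes): EA B7 9A F0 93 82 9A F3 9E 9F AD F0 B3 8F B5 F2 AD 81 8B F0 9D 9D B3.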